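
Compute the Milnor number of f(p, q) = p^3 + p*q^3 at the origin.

The Hessian of f at 0 has rank 0. Corank 2; j^3 = p^3 is a perfect cube, so E-series; the 4-jet and mu = 7 give E_7.

7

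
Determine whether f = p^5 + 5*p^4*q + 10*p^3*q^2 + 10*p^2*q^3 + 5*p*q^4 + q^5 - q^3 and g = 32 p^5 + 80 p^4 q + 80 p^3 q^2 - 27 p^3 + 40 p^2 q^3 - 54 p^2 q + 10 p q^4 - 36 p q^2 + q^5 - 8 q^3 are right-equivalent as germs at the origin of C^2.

Yes.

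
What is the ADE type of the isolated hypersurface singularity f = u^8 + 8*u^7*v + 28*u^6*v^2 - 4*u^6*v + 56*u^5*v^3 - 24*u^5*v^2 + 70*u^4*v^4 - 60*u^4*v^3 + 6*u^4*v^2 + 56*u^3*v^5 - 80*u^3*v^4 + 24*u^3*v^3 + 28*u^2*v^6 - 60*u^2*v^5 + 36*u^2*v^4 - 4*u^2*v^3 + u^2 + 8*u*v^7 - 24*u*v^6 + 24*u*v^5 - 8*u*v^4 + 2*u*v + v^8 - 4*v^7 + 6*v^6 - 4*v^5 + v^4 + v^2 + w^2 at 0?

A_3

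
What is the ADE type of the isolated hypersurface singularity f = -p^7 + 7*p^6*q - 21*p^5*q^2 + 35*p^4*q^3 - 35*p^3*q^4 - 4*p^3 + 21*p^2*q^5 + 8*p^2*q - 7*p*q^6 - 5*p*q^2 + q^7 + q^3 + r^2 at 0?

The Hessian of f at 0 is [[0, 0, 0], [0, 0, 0], [0, 0, 2]] with rank 1, so corank 2. A Groebner basis of the Jacobian ideal J(f) in C{p,q,r} is {128*p*q/7 + q^6 - 64*q^2/7, p*q^2 - q^3/2, p^2 - 3*p*q/2 + q^2/2, r}; counting standard monomials gives mu = 8. Corank 2; j^3 = -(p - q)*(2*p - q)^2 has shape L^2 M (L != M), so D-series; mu = 8 gives D_8.

D_{8}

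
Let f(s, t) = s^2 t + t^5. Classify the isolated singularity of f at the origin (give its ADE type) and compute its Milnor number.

Type D_6, Milnor number mu = 6.

The Hessian of f at 0 is [[0, 0], [0, 0]] with rank 0, so corank 2. A Groebner basis of the Jacobian ideal J(f) in C{s,t} is {s^2/5 + t^4, s^3, s*t}; counting standard monomials gives mu = 6. Corank 2; j^3 = s^2*t has shape L^2 M (L != M), so D-series; mu = 6 gives D_6.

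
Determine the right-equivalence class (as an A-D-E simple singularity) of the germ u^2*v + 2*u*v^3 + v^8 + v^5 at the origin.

The Hessian of f at 0 has rank 0. Corank 2; j^3 = u^2*v has shape L^2 M (L != M), so D-series; mu = 9 gives D_9.

D_9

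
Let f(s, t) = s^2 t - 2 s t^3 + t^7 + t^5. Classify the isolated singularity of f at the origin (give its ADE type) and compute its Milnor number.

Type D_8, Milnor number mu = 8.

The Hessian of f at 0 has rank 0. Corank 2; j^3 = s^2*t has shape L^2 M (L != M), so D-series; mu = 8 gives D_8.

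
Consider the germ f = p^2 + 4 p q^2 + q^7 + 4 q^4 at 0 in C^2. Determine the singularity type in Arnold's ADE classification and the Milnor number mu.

The Hessian of f at 0 has rank 1. Corank 1: A-series; mu = 6 gives A_6.

Type A_6, Milnor number mu = 6.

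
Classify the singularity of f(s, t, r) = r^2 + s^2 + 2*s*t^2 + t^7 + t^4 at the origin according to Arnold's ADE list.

The Hessian of f at 0 has rank 2. Corank 1: A-series; mu = 6 gives A_6.

A_6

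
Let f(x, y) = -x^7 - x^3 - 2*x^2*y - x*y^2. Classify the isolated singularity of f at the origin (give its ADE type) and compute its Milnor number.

Type D_8, Milnor number mu = 8.

The Hessian of f at 0 has rank 0. Corank 2; j^3 = -x*(x + y)^2 has shape L^2 M (L != M), so D-series; mu = 8 gives D_8.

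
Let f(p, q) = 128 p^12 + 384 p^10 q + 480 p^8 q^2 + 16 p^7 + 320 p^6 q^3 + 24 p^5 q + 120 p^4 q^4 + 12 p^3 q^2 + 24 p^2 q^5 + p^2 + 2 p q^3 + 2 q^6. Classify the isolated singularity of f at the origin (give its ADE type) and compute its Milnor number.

Type A_{5}, Milnor number mu = 5.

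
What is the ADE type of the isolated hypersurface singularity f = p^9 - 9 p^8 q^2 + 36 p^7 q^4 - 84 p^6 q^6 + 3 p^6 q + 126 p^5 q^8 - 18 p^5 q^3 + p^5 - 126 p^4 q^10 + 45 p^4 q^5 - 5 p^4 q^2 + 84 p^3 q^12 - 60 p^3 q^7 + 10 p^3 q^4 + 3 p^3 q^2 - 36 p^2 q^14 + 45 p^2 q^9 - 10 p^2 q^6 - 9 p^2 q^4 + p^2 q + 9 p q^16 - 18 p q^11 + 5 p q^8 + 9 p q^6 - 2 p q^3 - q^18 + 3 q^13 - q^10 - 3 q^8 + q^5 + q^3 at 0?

D_{4}

The Hessian of f at 0 is [[0, 0], [0, 0]] with rank 0, so corank 2. A Groebner basis of the Jacobian ideal J(f) in C{p,q} is {q^3, p^2 + 3*q^2, p*q}; counting standard monomials gives mu = 4. Corank 2; j^3 = q*(p^2 + q^2) splits into three distinct lines over C (the quadratic factor has nonzero discriminant), so D_4.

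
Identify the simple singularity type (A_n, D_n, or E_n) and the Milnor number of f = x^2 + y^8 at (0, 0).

The Hessian of f at 0 has rank 1. Corank 1: A-series; mu = 7 gives A_7.

Type A7, Milnor number mu = 7.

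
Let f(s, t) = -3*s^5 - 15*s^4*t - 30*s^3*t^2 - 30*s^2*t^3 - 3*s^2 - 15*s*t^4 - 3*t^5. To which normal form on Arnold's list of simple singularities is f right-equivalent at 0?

The Hessian of f at 0 has rank 1. Corank 1: A-series; mu = 4 gives A_4.

A_4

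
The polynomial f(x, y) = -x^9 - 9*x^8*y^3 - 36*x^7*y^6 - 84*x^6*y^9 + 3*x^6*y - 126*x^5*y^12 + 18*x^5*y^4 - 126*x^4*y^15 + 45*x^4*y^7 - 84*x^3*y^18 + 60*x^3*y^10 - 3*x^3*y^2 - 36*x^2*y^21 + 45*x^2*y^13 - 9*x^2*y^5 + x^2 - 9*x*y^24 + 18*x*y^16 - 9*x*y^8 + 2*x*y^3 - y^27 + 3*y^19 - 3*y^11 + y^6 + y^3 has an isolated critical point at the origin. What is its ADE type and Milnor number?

Type A2, Milnor number mu = 2.

The Hessian of f at 0 is [[2, 0], [0, 0]] with rank 1, so corank 1. A Groebner basis of the Jacobian ideal J(f) in C{x,y} is {y^2, x}; counting standard monomials gives mu = 2. Corank 1: A-series; mu = 2 gives A_2.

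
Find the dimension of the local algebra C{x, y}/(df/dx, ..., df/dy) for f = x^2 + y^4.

3

The Hessian of f at 0 is [[2, 0], [0, 0]] with rank 1, so corank 1. A Groebner basis of the Jacobian ideal J(f) in C{x,y} is {y^3, x}; counting standard monomials gives mu = 3. Corank 1: A-series; mu = 3 gives A_3.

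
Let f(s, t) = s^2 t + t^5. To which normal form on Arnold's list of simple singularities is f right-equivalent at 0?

D6

The Hessian of f at 0 has rank 0. Corank 2; j^3 = s^2*t has shape L^2 M (L != M), so D-series; mu = 6 gives D_6.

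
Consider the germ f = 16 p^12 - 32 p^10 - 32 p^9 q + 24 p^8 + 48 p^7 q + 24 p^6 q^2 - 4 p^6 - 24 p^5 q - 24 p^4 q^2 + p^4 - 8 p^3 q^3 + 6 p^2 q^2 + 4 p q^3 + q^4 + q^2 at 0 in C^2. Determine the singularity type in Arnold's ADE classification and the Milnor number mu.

Type A3, Milnor number mu = 3.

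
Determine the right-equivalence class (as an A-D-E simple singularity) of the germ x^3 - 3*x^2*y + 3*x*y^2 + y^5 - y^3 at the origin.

E8

The Hessian of f at 0 is [[0, 0], [0, 0]] with rank 0, so corank 2. A Groebner basis of the Jacobian ideal J(f) in C{x,y} is {y^4, x^2 - 2*x*y + y^2}; counting standard monomials gives mu = 8. Corank 2; j^3 = (x - y)^3 is a perfect cube, so E-series; the 5-jet and mu = 8 give E_8.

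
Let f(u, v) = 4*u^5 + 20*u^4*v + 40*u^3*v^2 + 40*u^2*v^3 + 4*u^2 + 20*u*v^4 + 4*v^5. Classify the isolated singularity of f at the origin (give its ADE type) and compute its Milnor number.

Type A4, Milnor number mu = 4.

The Hessian of f at 0 has rank 1. Corank 1: A-series; mu = 4 gives A_4.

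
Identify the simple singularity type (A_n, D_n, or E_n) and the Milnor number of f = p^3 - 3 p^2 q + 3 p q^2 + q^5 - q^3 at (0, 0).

Type E_{8}, Milnor number mu = 8.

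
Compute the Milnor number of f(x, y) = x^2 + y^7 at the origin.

The Hessian of f at 0 has rank 1. Corank 1: A-series; mu = 6 gives A_6.

6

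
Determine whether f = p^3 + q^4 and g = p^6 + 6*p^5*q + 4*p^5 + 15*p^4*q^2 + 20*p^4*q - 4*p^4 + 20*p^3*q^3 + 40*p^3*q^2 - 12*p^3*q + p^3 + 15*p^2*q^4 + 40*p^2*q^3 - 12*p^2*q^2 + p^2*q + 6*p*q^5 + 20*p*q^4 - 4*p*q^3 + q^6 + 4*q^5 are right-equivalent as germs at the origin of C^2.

No.

The Hessian of f at 0 has rank 0. Corank 2; j^3 = p^3 is a perfect cube, so E-series; the 4-jet and mu = 6 give E_6. The Hessian of g at 0 has rank 0. Corank 2; j^3 = p^2*(p + q) has shape L^2 M (L != M), so D-series; mu = 7 gives D_7. f is E_6 but g is D_7, hence not right-equivalent.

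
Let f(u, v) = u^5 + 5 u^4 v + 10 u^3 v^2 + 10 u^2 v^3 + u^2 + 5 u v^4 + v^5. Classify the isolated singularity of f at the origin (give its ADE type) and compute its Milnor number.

The Hessian of f at 0 has rank 1. Corank 1: A-series; mu = 4 gives A_4.

Type A4, Milnor number mu = 4.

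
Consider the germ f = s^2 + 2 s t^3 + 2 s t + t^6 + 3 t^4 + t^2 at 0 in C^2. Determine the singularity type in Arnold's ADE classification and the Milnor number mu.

Type A3, Milnor number mu = 3.

The Hessian of f at 0 is [[2, 2], [2, 2]] with rank 1, so corank 1. A Groebner basis of the Jacobian ideal J(f) in C{s,t} is {t^3, s + t}; counting standard monomials gives mu = 3. Corank 1: A-series; mu = 3 gives A_3.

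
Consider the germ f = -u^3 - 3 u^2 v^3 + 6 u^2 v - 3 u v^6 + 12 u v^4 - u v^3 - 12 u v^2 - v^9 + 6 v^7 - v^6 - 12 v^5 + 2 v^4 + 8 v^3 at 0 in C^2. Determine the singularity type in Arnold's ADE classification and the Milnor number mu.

The Hessian of f at 0 has rank 0. Corank 2; j^3 = -(u - 2*v)^3 is a perfect cube, so E-series; the 4-jet and mu = 7 give E_7.

Type E_{7}, Milnor number mu = 7.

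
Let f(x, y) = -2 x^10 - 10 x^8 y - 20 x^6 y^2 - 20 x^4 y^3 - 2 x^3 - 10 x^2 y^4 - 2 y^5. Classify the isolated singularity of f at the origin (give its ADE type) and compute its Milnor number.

The Hessian of f at 0 has rank 0. Corank 2; j^3 = -2*x^3 is a perfect cube, so E-series; the 5-jet and mu = 8 give E_8.

Type E8, Milnor number mu = 8.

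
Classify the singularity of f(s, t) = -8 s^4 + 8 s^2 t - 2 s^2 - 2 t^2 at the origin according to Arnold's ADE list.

The Hessian of f at 0 has rank 2. Corank 0: nondegenerate Morse point, so A_1.

A_{1}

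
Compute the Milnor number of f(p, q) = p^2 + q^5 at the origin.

4

The Hessian of f at 0 has rank 1. Corank 1: A-series; mu = 4 gives A_4.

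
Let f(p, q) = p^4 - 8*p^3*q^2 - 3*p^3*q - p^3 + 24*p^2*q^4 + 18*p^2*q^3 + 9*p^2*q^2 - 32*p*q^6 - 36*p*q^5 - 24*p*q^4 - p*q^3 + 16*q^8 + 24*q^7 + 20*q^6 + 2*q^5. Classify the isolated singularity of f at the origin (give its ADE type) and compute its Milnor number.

Type E7, Milnor number mu = 7.

The Hessian of f at 0 has rank 0. Corank 2; j^3 = -p^3 is a perfect cube, so E-series; the 4-jet and mu = 7 give E_7.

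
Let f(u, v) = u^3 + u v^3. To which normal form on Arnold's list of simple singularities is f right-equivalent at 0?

The Hessian of f at 0 has rank 0. Corank 2; j^3 = u^3 is a perfect cube, so E-series; the 4-jet and mu = 7 give E_7.

E7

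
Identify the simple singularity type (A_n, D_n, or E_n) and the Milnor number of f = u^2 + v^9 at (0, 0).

Type A_{8}, Milnor number mu = 8.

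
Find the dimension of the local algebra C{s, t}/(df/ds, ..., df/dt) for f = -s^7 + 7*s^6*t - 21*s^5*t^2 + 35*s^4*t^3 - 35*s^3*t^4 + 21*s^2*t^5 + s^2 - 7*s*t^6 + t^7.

6

The Hessian of f at 0 is [[2, 0], [0, 0]] with rank 1, so corank 1. A Groebner basis of the Jacobian ideal J(f) in C{s,t} is {t^6, s}; counting standard monomials gives mu = 6. Corank 1: A-series; mu = 6 gives A_6.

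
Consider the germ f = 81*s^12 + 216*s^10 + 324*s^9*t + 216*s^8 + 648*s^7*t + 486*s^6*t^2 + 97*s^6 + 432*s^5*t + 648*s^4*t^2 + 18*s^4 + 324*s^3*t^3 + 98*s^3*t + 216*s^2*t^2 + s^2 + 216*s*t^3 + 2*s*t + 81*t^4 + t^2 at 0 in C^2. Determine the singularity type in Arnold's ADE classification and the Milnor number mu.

Type A_3, Milnor number mu = 3.

The Hessian of f at 0 is [[2, 2], [2, 2]] with rank 1, so corank 1. A Groebner basis of the Jacobian ideal J(f) in C{s,t} is {t^3, s + t}; counting standard monomials gives mu = 3. Corank 1: A-series; mu = 3 gives A_3.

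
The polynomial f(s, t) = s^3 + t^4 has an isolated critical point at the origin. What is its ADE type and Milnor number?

Type E_6, Milnor number mu = 6.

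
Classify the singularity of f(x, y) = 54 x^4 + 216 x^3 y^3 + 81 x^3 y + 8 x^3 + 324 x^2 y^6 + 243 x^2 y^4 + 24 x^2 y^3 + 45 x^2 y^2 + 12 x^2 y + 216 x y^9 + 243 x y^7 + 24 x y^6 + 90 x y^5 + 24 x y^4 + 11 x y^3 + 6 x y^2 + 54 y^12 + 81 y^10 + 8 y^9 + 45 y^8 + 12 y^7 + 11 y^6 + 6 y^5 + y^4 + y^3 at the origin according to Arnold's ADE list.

E_{7}

The Hessian of f at 0 has rank 0. Corank 2; j^3 = (2*x + y)^3 is a perfect cube, so E-series; the 4-jet and mu = 7 give E_7.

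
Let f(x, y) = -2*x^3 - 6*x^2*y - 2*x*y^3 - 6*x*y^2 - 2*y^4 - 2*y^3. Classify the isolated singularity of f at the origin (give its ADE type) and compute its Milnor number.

Type E7, Milnor number mu = 7.

The Hessian of f at 0 has rank 0. Corank 2; j^3 = -2*(x + y)^3 is a perfect cube, so E-series; the 4-jet and mu = 7 give E_7.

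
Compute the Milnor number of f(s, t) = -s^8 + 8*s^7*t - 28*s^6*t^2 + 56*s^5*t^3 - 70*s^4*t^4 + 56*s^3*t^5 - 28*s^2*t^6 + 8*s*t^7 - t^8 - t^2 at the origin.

7

The Hessian of f at 0 has rank 1. Corank 1: A-series; mu = 7 gives A_7.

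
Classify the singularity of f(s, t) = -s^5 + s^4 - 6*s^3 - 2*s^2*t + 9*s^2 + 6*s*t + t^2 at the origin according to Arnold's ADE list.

The Hessian of f at 0 has rank 1. Corank 1: A-series; mu = 4 gives A_4.

A4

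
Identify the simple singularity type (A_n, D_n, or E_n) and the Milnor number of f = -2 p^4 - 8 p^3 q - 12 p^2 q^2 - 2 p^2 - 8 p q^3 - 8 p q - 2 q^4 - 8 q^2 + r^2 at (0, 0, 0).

Type A3, Milnor number mu = 3.

The Hessian of f at 0 is [[-4, -8, 0], [-8, -16, 0], [0, 0, 2]] with rank 2, so corank 1. A Groebner basis of the Jacobian ideal J(f) in C{p,q,r} is {q^3, p + 2*q, r}; counting standard monomials gives mu = 3. Corank 1: A-series; mu = 3 gives A_3.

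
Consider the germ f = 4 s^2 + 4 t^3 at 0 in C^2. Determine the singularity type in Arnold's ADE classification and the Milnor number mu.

Type A_{2}, Milnor number mu = 2.

The Hessian of f at 0 has rank 1. Corank 1: A-series; mu = 2 gives A_2.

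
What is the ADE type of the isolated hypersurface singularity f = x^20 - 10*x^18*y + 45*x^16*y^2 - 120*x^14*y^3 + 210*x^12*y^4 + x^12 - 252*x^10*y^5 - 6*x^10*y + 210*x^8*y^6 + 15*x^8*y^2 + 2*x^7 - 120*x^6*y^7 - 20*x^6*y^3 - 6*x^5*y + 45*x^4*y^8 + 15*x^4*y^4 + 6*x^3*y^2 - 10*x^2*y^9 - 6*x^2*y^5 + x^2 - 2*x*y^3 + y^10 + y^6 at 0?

The Hessian of f at 0 has rank 1. Corank 1: A-series; mu = 9 gives A_9.

A_{9}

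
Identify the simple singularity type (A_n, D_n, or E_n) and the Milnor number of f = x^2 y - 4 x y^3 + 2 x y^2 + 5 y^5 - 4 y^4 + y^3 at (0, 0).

Type D6, Milnor number mu = 6.

The Hessian of f at 0 has rank 0. Corank 2; j^3 = y*(x + y)^2 has shape L^2 M (L != M), so D-series; mu = 6 gives D_6.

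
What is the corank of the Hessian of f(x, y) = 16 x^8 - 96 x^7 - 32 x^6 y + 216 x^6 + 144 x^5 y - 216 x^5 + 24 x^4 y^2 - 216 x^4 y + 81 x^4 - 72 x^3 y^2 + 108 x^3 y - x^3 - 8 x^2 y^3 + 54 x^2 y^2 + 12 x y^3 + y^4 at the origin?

2

The Hessian at 0 is [[0, 0], [0, 0]] of rank 0; hence corank 2.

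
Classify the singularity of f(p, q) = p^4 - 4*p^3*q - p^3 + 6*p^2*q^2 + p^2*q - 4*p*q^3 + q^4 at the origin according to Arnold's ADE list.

D_{5}

The Hessian of f at 0 is [[0, 0], [0, 0]] with rank 0, so corank 2. A Groebner basis of the Jacobian ideal J(f) in C{p,q} is {p*q^2, p*q/4 + q^3, p^2 - p*q}; counting standard monomials gives mu = 5. Corank 2; j^3 = -p^2*(p - q) has shape L^2 M (L != M), so D-series; mu = 5 gives D_5.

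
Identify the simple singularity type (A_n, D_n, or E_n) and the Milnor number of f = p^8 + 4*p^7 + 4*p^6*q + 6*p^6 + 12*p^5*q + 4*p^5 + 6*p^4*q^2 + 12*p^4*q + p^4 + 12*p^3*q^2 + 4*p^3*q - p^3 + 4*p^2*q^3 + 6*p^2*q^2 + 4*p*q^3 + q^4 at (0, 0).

Type E6, Milnor number mu = 6.

The Hessian of f at 0 is [[0, 0], [0, 0]] with rank 0, so corank 2. A Groebner basis of the Jacobian ideal J(f) in C{p,q} is {q^4, p*q^2 + q^3/3, p^2}; counting standard monomials gives mu = 6. Corank 2; j^3 = -p^3 is a perfect cube, so E-series; the 4-jet and mu = 6 give E_6.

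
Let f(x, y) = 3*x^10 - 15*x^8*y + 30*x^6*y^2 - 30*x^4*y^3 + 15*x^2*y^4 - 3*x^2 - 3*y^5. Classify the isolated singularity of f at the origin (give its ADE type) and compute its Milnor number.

The Hessian of f at 0 has rank 1. Corank 1: A-series; mu = 4 gives A_4.

Type A_{4}, Milnor number mu = 4.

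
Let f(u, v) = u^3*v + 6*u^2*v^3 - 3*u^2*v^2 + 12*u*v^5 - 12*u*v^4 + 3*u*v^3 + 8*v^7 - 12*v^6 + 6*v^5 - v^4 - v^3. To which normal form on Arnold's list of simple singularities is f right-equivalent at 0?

The Hessian of f at 0 is [[0, 0], [0, 0]] with rank 0, so corank 2. A Groebner basis of the Jacobian ideal J(f) in C{u,v} is {u^3 - 3*u*v^2 - 3*v^2, u^2*v - 2*u*v^2, v^3}; counting standard monomials gives mu = 7. Corank 2; j^3 = -v^3 is a perfect cube, so E-series; the 4-jet and mu = 7 give E_7.

E_7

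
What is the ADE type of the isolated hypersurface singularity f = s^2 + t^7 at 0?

The Hessian of f at 0 has rank 1. Corank 1: A-series; mu = 6 gives A_6.

A_6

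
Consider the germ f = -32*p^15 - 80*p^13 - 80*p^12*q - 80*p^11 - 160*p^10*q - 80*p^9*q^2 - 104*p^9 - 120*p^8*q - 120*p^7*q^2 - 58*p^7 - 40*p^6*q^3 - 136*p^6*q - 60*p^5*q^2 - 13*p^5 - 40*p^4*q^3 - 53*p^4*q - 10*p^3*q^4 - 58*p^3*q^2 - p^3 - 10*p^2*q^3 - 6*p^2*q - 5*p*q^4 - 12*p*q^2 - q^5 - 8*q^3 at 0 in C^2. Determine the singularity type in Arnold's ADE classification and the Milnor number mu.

The Hessian of f at 0 is [[0, 0], [0, 0]] with rank 0, so corank 2. A Groebner basis of the Jacobian ideal J(f) in C{p,q} is {7*p^2/64 + p*q^3 + 7*p*q/16 + 7*q^2/16, -p^2/16 - p*q/4 + q^4 - q^2/4, p^3 - 12*p*q^2 - 16*q^3, p^2*q + 4*p*q^2 + 4*q^3}; counting standard monomials gives mu = 8. Corank 2; j^3 = -(p + 2*q)^3 is a perfect cube, so E-series; the 5-jet and mu = 8 give E_8.

Type E_8, Milnor number mu = 8.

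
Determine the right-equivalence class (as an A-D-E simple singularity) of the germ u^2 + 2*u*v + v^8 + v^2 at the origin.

The Hessian of f at 0 has rank 1. Corank 1: A-series; mu = 7 gives A_7.

A_{7}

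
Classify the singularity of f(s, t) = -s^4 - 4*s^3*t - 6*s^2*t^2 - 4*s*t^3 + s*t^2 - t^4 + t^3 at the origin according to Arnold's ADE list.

D_5

The Hessian of f at 0 is [[0, 0], [0, 0]] with rank 0, so corank 2. A Groebner basis of the Jacobian ideal J(f) in C{s,t} is {s^3 - t^2/4, t^3, s*t + t^2}; counting standard monomials gives mu = 5. Corank 2; j^3 = t^2*(s + t) has shape L^2 M (L != M), so D-series; mu = 5 gives D_5.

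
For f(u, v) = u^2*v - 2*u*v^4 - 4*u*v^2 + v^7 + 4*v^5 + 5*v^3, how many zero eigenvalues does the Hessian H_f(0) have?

The Hessian at 0 is [[0, 0], [0, 0]] of rank 0; hence corank 2.

2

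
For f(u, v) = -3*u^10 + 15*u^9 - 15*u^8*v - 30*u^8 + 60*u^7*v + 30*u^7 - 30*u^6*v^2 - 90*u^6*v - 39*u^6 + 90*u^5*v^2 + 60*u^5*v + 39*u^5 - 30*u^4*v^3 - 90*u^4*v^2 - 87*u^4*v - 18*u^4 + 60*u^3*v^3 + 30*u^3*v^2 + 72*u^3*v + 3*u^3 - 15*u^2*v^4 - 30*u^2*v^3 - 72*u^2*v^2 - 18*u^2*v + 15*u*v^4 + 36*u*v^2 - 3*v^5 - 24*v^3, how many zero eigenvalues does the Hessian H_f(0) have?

The Hessian at 0 is [[0, 0], [0, 0]] of rank 0; hence corank 2.

2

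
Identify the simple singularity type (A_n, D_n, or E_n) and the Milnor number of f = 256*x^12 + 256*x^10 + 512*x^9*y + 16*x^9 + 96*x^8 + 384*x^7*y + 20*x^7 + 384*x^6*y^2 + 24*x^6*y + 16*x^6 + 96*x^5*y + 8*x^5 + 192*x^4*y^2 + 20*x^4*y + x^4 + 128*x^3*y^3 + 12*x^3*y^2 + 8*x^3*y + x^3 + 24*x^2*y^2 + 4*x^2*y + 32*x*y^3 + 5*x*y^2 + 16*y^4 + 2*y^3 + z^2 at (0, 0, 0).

The Hessian of f at 0 is [[0, 0, 0], [0, 0, 0], [0, 0, 2]] with rank 1, so corank 2. A Groebner basis of the Jacobian ideal J(f) in C{x,y,z} is {x*y^2 + x*y/4 + y^2/4, -x*y/4 + y^3 - y^2/4, x^2 + 3*x*y + 2*y^2, z}; counting standard monomials gives mu = 5. Corank 2; j^3 = (x + y)^2*(x + 2*y) has shape L^2 M (L != M), so D-series; mu = 5 gives D_5.

Type D_5, Milnor number mu = 5.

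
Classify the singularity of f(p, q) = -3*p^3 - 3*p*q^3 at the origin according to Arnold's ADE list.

The Hessian of f at 0 has rank 0. Corank 2; j^3 = -3*p^3 is a perfect cube, so E-series; the 4-jet and mu = 7 give E_7.

E_{7}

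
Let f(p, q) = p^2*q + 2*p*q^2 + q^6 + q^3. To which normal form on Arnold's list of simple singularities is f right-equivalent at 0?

The Hessian of f at 0 is [[0, 0], [0, 0]] with rank 0, so corank 2. A Groebner basis of the Jacobian ideal J(f) in C{p,q} is {p^2/6 + q^5 - q^2/6, p^3 + q^3, p*q + q^2}; counting standard monomials gives mu = 7. Corank 2; j^3 = q*(p + q)^2 has shape L^2 M (L != M), so D-series; mu = 7 gives D_7.

D_7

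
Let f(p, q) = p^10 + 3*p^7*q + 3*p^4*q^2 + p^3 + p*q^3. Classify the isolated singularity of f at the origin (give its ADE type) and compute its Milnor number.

Type E_7, Milnor number mu = 7.

The Hessian of f at 0 has rank 0. Corank 2; j^3 = p^3 is a perfect cube, so E-series; the 4-jet and mu = 7 give E_7.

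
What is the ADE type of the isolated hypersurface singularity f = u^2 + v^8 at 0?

A7

The Hessian of f at 0 has rank 1. Corank 1: A-series; mu = 7 gives A_7.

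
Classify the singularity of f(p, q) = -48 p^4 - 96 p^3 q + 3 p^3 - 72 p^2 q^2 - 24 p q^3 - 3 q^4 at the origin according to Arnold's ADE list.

E6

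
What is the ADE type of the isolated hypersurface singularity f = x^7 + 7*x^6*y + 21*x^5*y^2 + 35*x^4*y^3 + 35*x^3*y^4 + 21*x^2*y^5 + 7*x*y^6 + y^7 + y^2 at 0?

A_6

The Hessian of f at 0 is [[0, 0], [0, 2]] with rank 1, so corank 1. A Groebner basis of the Jacobian ideal J(f) in C{x,y} is {x^6, y}; counting standard monomials gives mu = 6. Corank 1: A-series; mu = 6 gives A_6.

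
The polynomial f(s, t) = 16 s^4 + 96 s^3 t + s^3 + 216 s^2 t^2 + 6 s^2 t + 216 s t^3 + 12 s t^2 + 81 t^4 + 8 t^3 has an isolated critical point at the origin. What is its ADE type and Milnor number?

Type E6, Milnor number mu = 6.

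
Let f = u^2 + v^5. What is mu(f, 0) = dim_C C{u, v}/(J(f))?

4

The Hessian of f at 0 has rank 1. Corank 1: A-series; mu = 4 gives A_4.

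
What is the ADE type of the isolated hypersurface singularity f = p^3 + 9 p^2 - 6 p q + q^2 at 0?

A_{2}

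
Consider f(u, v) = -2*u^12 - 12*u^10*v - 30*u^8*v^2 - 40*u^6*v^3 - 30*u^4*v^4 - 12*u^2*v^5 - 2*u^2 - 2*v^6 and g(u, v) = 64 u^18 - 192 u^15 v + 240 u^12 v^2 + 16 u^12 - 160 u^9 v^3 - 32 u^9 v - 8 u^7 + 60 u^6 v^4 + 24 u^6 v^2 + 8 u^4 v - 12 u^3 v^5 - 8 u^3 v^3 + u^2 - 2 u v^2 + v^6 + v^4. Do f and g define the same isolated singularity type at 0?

The Hessian of f at 0 has rank 1. Corank 1: A-series; mu = 5 gives A_5. The Hessian of g at 0 has rank 1. Corank 1: A-series; mu = 5 gives A_5. Both have type A_5, hence right-equivalent.

Yes.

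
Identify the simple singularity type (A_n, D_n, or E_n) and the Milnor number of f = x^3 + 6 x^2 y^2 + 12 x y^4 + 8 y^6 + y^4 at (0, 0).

Type E_6, Milnor number mu = 6.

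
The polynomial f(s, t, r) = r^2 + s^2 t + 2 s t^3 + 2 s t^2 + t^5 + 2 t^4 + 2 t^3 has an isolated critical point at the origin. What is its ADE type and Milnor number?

Type D_4, Milnor number mu = 4.

The Hessian of f at 0 is [[0, 0, 0], [0, 0, 0], [0, 0, 2]] with rank 1, so corank 2. A Groebner basis of the Jacobian ideal J(f) in C{s,t,r} is {t^3, s^2 + 2*t^2, s*t + t^2, r}; counting standard monomials gives mu = 4. Corank 2; j^3 = t*(s^2 + 2*s*t + 2*t^2) splits into three distinct lines over C (the quadratic factor has nonzero discriminant), so D_4.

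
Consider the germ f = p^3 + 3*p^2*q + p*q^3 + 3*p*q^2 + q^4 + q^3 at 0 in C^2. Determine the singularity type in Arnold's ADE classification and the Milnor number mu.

The Hessian of f at 0 has rank 0. Corank 2; j^3 = (p + q)^3 is a perfect cube, so E-series; the 4-jet and mu = 7 give E_7.

Type E_7, Milnor number mu = 7.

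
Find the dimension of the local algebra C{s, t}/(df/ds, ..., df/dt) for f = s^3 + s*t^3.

7

The Hessian of f at 0 is [[0, 0], [0, 0]] with rank 0, so corank 2. A Groebner basis of the Jacobian ideal J(f) in C{s,t} is {s^3, s*t^2, 3*s^2 + t^3}; counting standard monomials gives mu = 7. Corank 2; j^3 = s^3 is a perfect cube, so E-series; the 4-jet and mu = 7 give E_7.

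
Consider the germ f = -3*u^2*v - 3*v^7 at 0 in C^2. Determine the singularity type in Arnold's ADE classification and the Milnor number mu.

The Hessian of f at 0 is [[0, 0], [0, 0]] with rank 0, so corank 2. A Groebner basis of the Jacobian ideal J(f) in C{u,v} is {u^2/7 + v^6, u^3, u*v}; counting standard monomials gives mu = 8. Corank 2; j^3 = -3*u^2*v has shape L^2 M (L != M), so D-series; mu = 8 gives D_8.

Type D_{8}, Milnor number mu = 8.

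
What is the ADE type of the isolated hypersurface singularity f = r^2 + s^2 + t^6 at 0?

A_{5}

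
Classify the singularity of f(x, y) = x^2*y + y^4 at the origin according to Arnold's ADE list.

The Hessian of f at 0 is [[0, 0], [0, 0]] with rank 0, so corank 2. A Groebner basis of the Jacobian ideal J(f) in C{x,y} is {x^3, x^2/4 + y^3, x*y}; counting standard monomials gives mu = 5. Corank 2; j^3 = x^2*y has shape L^2 M (L != M), so D-series; mu = 5 gives D_5.

D_{5}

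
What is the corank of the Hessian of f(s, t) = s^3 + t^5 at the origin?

2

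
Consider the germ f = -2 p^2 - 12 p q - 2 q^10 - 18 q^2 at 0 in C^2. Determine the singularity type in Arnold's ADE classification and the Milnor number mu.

The Hessian of f at 0 has rank 1. Corank 1: A-series; mu = 9 gives A_9.

Type A_9, Milnor number mu = 9.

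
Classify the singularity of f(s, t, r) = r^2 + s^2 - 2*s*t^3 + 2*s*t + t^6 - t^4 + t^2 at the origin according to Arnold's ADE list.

A_3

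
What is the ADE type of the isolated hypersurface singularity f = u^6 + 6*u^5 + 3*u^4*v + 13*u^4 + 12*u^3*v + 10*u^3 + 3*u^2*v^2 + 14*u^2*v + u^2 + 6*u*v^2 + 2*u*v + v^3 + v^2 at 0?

A_2

The Hessian of f at 0 is [[2, 2], [2, 2]] with rank 1, so corank 1. A Groebner basis of the Jacobian ideal J(f) in C{u,v} is {v^2, u + v}; counting standard monomials gives mu = 2. Corank 1: A-series; mu = 2 gives A_2.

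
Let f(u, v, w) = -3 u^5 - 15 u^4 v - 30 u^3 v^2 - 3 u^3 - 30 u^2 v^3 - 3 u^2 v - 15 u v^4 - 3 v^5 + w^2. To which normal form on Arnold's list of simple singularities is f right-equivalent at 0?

The Hessian of f at 0 has rank 1. Corank 2; j^3 = -3*u^2*(u + v) has shape L^2 M (L != M), so D-series; mu = 6 gives D_6.

D_{6}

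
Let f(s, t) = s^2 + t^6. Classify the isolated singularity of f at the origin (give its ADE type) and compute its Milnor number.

Type A_5, Milnor number mu = 5.

The Hessian of f at 0 is [[2, 0], [0, 0]] with rank 1, so corank 1. A Groebner basis of the Jacobian ideal J(f) in C{s,t} is {t^5, s}; counting standard monomials gives mu = 5. Corank 1: A-series; mu = 5 gives A_5.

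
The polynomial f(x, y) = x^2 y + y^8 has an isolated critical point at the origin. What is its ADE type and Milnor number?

Type D9, Milnor number mu = 9.

The Hessian of f at 0 has rank 0. Corank 2; j^3 = x^2*y has shape L^2 M (L != M), so D-series; mu = 9 gives D_9.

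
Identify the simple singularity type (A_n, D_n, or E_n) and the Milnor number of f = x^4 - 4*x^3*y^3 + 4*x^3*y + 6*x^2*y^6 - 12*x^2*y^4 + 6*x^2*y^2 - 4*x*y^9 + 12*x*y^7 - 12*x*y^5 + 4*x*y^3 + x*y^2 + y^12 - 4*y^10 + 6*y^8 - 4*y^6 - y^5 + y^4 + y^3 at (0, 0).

Type D_{5}, Milnor number mu = 5.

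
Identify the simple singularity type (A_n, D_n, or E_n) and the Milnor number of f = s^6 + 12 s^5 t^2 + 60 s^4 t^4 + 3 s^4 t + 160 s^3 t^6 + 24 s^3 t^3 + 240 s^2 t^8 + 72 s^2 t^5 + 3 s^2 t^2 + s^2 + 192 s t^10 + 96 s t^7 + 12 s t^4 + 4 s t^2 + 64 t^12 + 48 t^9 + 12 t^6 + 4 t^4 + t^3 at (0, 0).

Type A_{2}, Milnor number mu = 2.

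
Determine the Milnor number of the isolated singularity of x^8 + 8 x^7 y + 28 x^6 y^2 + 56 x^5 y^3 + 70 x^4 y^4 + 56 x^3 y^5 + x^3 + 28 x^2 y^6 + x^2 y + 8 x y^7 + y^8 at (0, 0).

9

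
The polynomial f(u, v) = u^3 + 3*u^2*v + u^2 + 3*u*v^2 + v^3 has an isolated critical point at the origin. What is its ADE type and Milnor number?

Type A2, Milnor number mu = 2.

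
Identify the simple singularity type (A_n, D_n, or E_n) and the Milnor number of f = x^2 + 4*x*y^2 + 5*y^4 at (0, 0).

Type A_3, Milnor number mu = 3.

The Hessian of f at 0 is [[2, 0], [0, 0]] with rank 1, so corank 1. A Groebner basis of the Jacobian ideal J(f) in C{x,y} is {x^2, x*y, x/2 + y^2}; counting standard monomials gives mu = 3. Corank 1: A-series; mu = 3 gives A_3.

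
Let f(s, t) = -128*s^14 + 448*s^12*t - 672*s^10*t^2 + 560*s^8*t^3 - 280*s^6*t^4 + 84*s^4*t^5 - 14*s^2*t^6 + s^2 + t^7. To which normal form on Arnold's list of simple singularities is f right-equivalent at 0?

A_{6}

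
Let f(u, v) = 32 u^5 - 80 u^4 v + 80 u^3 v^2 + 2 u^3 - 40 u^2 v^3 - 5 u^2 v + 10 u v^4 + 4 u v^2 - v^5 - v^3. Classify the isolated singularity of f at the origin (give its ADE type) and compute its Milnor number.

The Hessian of f at 0 is [[0, 0], [0, 0]] with rank 0, so corank 2. A Groebner basis of the Jacobian ideal J(f) in C{u,v} is {-u*v/10 + v^4 + v^2/10, u*v^2 - v^3, u^2 - 3*u*v/2 + v^2/2}; counting standard monomials gives mu = 6. Corank 2; j^3 = (u - v)^2*(2*u - v) has shape L^2 M (L != M), so D-series; mu = 6 gives D_6.

Type D_{6}, Milnor number mu = 6.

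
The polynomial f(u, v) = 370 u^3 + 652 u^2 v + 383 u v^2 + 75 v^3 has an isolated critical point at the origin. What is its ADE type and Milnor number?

Type D4, Milnor number mu = 4.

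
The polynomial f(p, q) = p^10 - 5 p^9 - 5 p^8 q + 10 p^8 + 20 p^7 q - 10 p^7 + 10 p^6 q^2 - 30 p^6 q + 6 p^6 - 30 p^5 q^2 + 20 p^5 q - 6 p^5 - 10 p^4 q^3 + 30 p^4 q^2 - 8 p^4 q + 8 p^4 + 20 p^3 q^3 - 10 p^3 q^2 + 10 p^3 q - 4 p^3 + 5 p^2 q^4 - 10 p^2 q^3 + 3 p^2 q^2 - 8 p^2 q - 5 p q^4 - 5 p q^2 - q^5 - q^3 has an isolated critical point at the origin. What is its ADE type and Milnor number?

Type D_6, Milnor number mu = 6.

The Hessian of f at 0 has rank 0. Corank 2; j^3 = -(p + q)*(2*p + q)^2 has shape L^2 M (L != M), so D-series; mu = 6 gives D_6.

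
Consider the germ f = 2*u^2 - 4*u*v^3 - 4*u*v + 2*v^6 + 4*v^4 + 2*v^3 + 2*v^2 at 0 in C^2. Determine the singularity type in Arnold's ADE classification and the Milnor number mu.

Type A_{2}, Milnor number mu = 2.

The Hessian of f at 0 has rank 1. Corank 1: A-series; mu = 2 gives A_2.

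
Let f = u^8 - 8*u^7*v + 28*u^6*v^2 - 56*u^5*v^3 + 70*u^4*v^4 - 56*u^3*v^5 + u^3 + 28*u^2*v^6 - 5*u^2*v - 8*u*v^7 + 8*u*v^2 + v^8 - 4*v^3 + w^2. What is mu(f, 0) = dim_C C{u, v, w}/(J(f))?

The Hessian of f at 0 is [[0, 0, 0], [0, 0, 0], [0, 0, 2]] with rank 1, so corank 2. A Groebner basis of the Jacobian ideal J(f) in C{u,v,w} is {-u*v/8 + v^7 + v^2/4, u*v^2 - 2*v^3, u^2 - 3*u*v + 2*v^2, w}; counting standard monomials gives mu = 9. Corank 2; j^3 = (u - 2*v)^2*(u - v) has shape L^2 M (L != M), so D-series; mu = 9 gives D_9.

9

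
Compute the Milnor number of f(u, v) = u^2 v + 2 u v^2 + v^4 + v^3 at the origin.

5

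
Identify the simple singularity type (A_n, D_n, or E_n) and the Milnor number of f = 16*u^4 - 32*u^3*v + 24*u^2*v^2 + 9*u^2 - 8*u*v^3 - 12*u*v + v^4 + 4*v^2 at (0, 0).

The Hessian of f at 0 is [[18, -12], [-12, 8]] with rank 1, so corank 1. A Groebner basis of the Jacobian ideal J(f) in C{u,v} is {v^3, u - 2*v/3}; counting standard monomials gives mu = 3. Corank 1: A-series; mu = 3 gives A_3.

Type A_3, Milnor number mu = 3.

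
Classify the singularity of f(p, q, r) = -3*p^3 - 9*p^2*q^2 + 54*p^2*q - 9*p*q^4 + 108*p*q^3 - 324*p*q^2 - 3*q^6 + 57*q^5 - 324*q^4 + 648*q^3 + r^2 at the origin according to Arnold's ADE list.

E_8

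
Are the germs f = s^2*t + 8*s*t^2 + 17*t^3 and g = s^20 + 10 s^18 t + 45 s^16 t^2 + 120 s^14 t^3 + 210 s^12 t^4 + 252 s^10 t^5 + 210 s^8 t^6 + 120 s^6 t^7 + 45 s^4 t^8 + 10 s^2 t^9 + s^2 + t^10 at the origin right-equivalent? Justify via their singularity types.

The Hessian of f at 0 is [[0, 0], [0, 0]] with rank 0, so corank 2. A Groebner basis of the Jacobian ideal J(f) in C{s,t} is {t^3, s^2 - 13*t^2, s*t + 4*t^2}; counting standard monomials gives mu = 4. Corank 2; j^3 = t*(s^2 + 8*s*t + 17*t^2) splits into three distinct lines over C (the quadratic factor has nonzero discriminant), so D_4. The Hessian of g at 0 is [[2, 0], [0, 0]] with rank 1, so corank 1. A Groebner basis of the Jacobian ideal J(g) in C{s,t} is {t^9, s}; counting standard monomials gives mu = 9. Corank 1: A-series; mu = 9 gives A_9. f is D_4 but g is A_9, hence not right-equivalent.

No.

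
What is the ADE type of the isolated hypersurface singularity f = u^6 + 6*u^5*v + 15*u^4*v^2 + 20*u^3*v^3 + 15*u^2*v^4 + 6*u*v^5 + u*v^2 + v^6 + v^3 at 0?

The Hessian of f at 0 has rank 0. Corank 2; j^3 = v^2*(u + v) has shape L^2 M (L != M), so D-series; mu = 7 gives D_7.

D_{7}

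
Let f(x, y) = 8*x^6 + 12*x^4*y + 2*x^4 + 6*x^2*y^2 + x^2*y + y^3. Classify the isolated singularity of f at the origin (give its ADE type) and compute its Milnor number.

Type D_4, Milnor number mu = 4.

The Hessian of f at 0 is [[0, 0], [0, 0]] with rank 0, so corank 2. A Groebner basis of the Jacobian ideal J(f) in C{x,y} is {y^3, x^2 + 3*y^2, x*y}; counting standard monomials gives mu = 4. Corank 2; j^3 = y*(x^2 + y^2) splits into three distinct lines over C (the quadratic factor has nonzero discriminant), so D_4.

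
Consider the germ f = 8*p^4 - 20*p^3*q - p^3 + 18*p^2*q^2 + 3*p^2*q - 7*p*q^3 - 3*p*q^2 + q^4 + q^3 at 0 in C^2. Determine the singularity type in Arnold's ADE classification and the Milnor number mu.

The Hessian of f at 0 is [[0, 0], [0, 0]] with rank 0, so corank 2. A Groebner basis of the Jacobian ideal J(f) in C{p,q} is {3*p^2/4 - 3*p*q/2 + q^4 - q^3/4 + 3*q^2/4, p^3 - 9*p^2/4 + 9*p*q/2 - q^3/4 - 9*q^2/4, p^2*q - 7*p^2/4 + 7*p*q/2 - 5*q^3/12 - 7*q^2/4, -p^2 + p*q^2 + 2*p*q - 2*q^3/3 - q^2}; counting standard monomials gives mu = 7. Corank 2; j^3 = -(p - q)^3 is a perfect cube, so E-series; the 4-jet and mu = 7 give E_7.

Type E_{7}, Milnor number mu = 7.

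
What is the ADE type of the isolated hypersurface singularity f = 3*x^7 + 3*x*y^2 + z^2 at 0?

D_{8}

The Hessian of f at 0 is [[0, 0, 0], [0, 0, 0], [0, 0, 2]] with rank 1, so corank 2. A Groebner basis of the Jacobian ideal J(f) in C{x,y,z} is {x^6 + y^2/7, y^3, x*y, z}; counting standard monomials gives mu = 8. Corank 2; j^3 = 3*x*y^2 has shape L^2 M (L != M), so D-series; mu = 8 gives D_8.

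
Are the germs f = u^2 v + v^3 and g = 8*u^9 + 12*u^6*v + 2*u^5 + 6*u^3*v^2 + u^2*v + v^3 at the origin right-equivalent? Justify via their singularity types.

The Hessian of f at 0 has rank 0. Corank 2; j^3 = v*(u^2 + v^2) splits into three distinct lines over C (the quadratic factor has nonzero discriminant), so D_4. The Hessian of g at 0 has rank 0. Corank 2; j^3 = v*(u^2 + v^2) splits into three distinct lines over C (the quadratic factor has nonzero discriminant), so D_4. Both have type D_4, hence right-equivalent.

Yes.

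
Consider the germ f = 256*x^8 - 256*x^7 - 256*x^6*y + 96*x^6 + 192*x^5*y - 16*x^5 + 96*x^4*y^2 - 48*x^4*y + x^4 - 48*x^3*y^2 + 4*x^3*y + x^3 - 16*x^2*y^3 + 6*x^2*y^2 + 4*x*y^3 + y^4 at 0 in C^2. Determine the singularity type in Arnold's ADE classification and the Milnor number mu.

The Hessian of f at 0 is [[0, 0], [0, 0]] with rank 0, so corank 2. A Groebner basis of the Jacobian ideal J(f) in C{x,y} is {y^4, x*y^2 + y^3/3, x^2}; counting standard monomials gives mu = 6. Corank 2; j^3 = x^3 is a perfect cube, so E-series; the 4-jet and mu = 6 give E_6.

Type E_6, Milnor number mu = 6.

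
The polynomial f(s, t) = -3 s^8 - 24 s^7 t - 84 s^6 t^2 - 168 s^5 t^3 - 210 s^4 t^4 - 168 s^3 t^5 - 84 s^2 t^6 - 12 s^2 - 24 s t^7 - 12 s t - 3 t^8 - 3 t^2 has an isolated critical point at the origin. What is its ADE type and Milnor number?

Type A_7, Milnor number mu = 7.

The Hessian of f at 0 has rank 1. Corank 1: A-series; mu = 7 gives A_7.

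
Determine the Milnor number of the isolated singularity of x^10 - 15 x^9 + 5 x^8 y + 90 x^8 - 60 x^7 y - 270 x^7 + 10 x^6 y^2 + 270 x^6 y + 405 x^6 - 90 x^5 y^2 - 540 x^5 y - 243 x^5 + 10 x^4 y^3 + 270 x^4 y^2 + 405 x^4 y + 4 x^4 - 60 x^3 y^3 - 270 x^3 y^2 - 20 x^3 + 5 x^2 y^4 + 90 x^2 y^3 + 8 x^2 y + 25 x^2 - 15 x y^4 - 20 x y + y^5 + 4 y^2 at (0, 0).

4

The Hessian of f at 0 has rank 1. Corank 1: A-series; mu = 4 gives A_4.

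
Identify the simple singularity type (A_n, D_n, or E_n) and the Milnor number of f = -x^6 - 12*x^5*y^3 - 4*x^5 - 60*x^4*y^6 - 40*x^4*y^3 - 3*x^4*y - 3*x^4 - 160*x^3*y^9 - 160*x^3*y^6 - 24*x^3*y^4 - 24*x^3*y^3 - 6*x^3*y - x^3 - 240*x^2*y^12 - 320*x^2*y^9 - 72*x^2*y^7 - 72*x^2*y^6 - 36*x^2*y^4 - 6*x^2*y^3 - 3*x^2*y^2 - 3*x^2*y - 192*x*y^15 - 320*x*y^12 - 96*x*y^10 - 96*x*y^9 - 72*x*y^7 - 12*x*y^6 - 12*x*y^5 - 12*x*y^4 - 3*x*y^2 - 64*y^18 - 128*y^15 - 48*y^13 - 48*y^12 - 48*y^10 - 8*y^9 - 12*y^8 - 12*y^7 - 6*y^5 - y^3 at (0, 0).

The Hessian of f at 0 has rank 0. Corank 2; j^3 = -(x + y)^3 is a perfect cube, so E-series; the 5-jet and mu = 8 give E_8.

Type E8, Milnor number mu = 8.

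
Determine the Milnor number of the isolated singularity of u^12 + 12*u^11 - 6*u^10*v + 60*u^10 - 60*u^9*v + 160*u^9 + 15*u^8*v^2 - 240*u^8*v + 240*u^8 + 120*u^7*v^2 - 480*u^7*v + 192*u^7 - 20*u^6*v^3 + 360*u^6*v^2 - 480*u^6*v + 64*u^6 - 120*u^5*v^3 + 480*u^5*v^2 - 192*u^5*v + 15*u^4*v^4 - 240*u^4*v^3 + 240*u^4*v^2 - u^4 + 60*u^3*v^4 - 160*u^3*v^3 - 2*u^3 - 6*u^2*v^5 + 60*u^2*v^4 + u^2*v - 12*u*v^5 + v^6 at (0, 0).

The Hessian of f at 0 has rank 0. Corank 2; j^3 = -u^2*(2*u - v) has shape L^2 M (L != M), so D-series; mu = 7 gives D_7.

7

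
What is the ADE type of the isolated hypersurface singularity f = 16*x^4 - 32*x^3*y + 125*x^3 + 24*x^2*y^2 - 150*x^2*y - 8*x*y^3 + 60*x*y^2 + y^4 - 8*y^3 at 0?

E6

The Hessian of f at 0 has rank 0. Corank 2; j^3 = (5*x - 2*y)^3 is a perfect cube, so E-series; the 4-jet and mu = 6 give E_6.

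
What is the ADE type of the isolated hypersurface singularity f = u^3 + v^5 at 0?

E8

The Hessian of f at 0 has rank 0. Corank 2; j^3 = u^3 is a perfect cube, so E-series; the 5-jet and mu = 8 give E_8.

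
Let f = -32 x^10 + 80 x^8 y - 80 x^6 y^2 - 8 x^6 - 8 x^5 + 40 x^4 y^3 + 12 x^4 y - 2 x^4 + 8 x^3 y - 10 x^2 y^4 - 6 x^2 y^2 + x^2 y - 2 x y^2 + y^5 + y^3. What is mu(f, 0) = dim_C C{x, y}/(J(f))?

The Hessian of f at 0 has rank 0. Corank 2; j^3 = y*(x - y)^2 has shape L^2 M (L != M), so D-series; mu = 6 gives D_6.

6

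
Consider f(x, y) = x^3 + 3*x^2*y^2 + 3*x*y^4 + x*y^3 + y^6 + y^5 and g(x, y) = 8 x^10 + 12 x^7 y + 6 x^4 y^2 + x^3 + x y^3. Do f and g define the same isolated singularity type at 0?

Yes.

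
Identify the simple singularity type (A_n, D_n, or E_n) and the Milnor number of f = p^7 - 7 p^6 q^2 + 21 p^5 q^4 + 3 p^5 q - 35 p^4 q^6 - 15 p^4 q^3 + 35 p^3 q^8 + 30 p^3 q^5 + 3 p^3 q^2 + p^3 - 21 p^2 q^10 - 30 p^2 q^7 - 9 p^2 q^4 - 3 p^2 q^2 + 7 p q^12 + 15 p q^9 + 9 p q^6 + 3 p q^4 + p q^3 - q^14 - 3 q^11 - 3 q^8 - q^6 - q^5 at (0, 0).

Type E_{7}, Milnor number mu = 7.

The Hessian of f at 0 has rank 0. Corank 2; j^3 = p^3 is a perfect cube, so E-series; the 4-jet and mu = 7 give E_7.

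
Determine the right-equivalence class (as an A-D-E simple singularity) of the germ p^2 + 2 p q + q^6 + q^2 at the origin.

A_{5}

The Hessian of f at 0 is [[2, 2], [2, 2]] with rank 1, so corank 1. A Groebner basis of the Jacobian ideal J(f) in C{p,q} is {q^5, p + q}; counting standard monomials gives mu = 5. Corank 1: A-series; mu = 5 gives A_5.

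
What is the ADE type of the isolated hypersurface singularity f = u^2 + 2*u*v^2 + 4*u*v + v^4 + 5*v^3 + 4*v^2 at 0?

The Hessian of f at 0 has rank 1. Corank 1: A-series; mu = 2 gives A_2.

A2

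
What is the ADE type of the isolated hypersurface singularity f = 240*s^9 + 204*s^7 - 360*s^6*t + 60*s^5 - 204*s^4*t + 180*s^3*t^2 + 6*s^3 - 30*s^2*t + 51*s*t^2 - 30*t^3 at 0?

The Hessian of f at 0 has rank 0. Corank 2; j^3 = 3*(s - 2*t)*(2*s^2 - 6*s*t + 5*t^2) splits into three distinct lines over C (the quadratic factor has nonzero discriminant), so D_4.

D_4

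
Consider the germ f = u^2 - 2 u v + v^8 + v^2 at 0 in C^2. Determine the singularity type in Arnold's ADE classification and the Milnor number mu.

The Hessian of f at 0 is [[2, -2], [-2, 2]] with rank 1, so corank 1. A Groebner basis of the Jacobian ideal J(f) in C{u,v} is {v^7, u - v}; counting standard monomials gives mu = 7. Corank 1: A-series; mu = 7 gives A_7.

Type A7, Milnor number mu = 7.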